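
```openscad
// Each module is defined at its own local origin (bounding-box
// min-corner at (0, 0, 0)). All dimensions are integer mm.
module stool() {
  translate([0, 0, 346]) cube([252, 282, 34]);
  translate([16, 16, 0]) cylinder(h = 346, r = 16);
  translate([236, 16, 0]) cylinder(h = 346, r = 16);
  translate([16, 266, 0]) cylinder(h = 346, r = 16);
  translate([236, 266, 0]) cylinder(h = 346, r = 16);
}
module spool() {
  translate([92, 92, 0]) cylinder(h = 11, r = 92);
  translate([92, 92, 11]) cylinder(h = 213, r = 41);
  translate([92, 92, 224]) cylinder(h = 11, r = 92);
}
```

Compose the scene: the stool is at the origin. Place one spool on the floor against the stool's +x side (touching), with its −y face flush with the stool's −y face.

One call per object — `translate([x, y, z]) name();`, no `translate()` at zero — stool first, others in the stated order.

stool();
translate([252, 0, 0]) spool();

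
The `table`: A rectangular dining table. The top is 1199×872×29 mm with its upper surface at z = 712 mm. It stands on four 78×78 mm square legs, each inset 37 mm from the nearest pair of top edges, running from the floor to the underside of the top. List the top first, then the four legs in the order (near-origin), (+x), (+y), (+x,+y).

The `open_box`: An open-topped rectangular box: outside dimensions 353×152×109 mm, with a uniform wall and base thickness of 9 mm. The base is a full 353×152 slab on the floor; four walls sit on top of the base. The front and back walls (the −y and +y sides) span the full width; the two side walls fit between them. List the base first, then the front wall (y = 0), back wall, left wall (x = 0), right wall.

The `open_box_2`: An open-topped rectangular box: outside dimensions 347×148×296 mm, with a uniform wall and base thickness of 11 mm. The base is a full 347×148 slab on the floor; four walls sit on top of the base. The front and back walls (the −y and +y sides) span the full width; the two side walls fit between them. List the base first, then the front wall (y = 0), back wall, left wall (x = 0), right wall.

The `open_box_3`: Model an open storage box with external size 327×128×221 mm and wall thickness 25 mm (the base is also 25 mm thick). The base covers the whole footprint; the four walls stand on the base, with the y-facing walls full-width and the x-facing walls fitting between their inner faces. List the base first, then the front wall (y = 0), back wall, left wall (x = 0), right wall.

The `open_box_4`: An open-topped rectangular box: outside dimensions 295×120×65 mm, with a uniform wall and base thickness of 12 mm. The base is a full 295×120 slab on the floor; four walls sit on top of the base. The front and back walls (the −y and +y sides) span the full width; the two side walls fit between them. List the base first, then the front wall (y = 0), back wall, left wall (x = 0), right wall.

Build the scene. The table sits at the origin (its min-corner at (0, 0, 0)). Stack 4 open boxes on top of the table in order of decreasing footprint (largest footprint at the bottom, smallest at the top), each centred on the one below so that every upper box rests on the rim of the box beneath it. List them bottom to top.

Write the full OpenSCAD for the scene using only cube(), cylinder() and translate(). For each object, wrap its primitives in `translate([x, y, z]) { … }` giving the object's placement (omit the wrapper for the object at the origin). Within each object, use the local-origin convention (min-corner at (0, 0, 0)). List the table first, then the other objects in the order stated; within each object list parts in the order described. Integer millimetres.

translate([0, 0, 683]) cube([1199, 872, 29]);
translate([37, 37, 0]) cube([78, 78, 683]);
translate([1084, 37, 0]) cube([78, 78, 683]);
translate([37, 757, 0]) cube([78, 78, 683]);
translate([1084, 757, 0]) cube([78, 78, 683]);
translate([423, 360, 712]) {
  cube([353, 152, 9]);
  translate([0, 0, 9]) cube([353, 9, 100]);
  translate([0, 143, 9]) cube([353, 9, 100]);
  translate([0, 9, 9]) cube([9, 134, 100]);
  translate([344, 9, 9]) cube([9, 134, 100]);
}
translate([426, 362, 821]) {
  cube([347, 148, 11]);
  translate([0, 0, 11]) cube([347, 11, 285]);
  translate([0, 137, 11]) cube([347, 11, 285]);
  translate([0, 11, 11]) cube([11, 126, 285]);
  translate([336, 11, 11]) cube([11, 126, 285]);
}
translate([436, 372, 1117]) {
  cube([327, 128, 25]);
  translate([0, 0, 25]) cube([327, 25, 196]);
  translate([0, 103, 25]) cube([327, 25, 196]);
  translate([0, 25, 25]) cube([25, 78, 196]);
  translate([302, 25, 25]) cube([25, 78, 196]);
}
translate([452, 376, 1338]) {
  cube([295, 120, 12]);
  translate([0, 0, 12]) cube([295, 12, 53]);
  translate([0, 108, 12]) cube([295, 12, 53]);
  translate([0, 12, 12]) cube([12, 96, 53]);
  translate([283, 12, 12]) cube([12, 96, 53]);
}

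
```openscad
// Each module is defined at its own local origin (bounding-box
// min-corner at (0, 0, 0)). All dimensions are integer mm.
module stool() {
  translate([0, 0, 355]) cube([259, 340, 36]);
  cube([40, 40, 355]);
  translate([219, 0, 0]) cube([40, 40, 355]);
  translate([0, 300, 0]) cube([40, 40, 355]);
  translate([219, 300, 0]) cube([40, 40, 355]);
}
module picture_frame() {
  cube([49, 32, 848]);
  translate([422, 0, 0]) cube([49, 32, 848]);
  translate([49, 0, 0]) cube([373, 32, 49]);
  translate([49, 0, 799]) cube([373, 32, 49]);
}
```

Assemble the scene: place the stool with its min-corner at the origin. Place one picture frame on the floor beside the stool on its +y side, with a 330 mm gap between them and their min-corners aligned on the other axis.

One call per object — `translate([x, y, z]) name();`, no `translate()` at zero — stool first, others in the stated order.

stool();
translate([0, 670, 0]) picture_frame();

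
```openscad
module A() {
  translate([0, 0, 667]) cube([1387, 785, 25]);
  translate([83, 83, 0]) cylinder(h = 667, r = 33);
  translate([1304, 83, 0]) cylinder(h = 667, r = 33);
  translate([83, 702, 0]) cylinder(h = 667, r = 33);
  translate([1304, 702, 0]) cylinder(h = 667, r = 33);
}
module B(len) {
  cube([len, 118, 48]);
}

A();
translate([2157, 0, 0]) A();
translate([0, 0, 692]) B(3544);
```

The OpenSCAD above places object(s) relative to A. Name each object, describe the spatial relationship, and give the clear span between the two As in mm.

Second table starts at x = 2157; first ends at x = 1387; clear span = 2157 − 1387 = 770 mm.

A is a table. B is a beam. A beam spans the tops of two tables. The clear span between the two tables is 770 mm.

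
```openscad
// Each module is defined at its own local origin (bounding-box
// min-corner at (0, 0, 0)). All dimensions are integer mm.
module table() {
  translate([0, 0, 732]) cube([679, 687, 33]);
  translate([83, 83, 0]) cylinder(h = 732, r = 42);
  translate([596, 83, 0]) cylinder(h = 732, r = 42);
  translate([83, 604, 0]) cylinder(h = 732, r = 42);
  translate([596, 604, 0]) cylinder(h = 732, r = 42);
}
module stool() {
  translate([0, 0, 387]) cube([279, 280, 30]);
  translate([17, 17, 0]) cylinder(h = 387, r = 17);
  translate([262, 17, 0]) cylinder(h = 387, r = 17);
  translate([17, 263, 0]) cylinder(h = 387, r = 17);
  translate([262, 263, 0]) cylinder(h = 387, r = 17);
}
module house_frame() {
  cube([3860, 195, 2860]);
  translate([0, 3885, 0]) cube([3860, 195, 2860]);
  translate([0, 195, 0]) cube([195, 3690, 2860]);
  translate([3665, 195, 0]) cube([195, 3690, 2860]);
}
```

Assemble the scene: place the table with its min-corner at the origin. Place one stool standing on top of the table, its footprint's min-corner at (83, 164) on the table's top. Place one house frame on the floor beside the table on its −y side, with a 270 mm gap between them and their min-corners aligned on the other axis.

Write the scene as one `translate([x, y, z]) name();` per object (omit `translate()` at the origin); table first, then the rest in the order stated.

table();
translate([83, 164, 765]) stool();
translate([0, -4350, 0]) house_frame();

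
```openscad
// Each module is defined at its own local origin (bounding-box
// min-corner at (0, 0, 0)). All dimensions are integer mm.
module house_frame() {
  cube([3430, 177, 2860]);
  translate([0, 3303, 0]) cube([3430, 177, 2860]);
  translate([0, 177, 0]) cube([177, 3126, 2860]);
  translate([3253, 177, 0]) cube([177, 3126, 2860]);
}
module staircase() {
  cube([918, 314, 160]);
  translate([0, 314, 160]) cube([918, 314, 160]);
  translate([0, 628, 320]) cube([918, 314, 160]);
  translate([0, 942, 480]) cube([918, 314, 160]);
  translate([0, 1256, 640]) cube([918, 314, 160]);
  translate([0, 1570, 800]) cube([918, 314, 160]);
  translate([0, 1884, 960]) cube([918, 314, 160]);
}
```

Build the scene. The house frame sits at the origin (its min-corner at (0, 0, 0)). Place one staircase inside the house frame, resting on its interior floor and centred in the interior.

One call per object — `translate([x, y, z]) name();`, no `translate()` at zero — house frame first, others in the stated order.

house_frame();
translate([1256, 641, 0]) staircase();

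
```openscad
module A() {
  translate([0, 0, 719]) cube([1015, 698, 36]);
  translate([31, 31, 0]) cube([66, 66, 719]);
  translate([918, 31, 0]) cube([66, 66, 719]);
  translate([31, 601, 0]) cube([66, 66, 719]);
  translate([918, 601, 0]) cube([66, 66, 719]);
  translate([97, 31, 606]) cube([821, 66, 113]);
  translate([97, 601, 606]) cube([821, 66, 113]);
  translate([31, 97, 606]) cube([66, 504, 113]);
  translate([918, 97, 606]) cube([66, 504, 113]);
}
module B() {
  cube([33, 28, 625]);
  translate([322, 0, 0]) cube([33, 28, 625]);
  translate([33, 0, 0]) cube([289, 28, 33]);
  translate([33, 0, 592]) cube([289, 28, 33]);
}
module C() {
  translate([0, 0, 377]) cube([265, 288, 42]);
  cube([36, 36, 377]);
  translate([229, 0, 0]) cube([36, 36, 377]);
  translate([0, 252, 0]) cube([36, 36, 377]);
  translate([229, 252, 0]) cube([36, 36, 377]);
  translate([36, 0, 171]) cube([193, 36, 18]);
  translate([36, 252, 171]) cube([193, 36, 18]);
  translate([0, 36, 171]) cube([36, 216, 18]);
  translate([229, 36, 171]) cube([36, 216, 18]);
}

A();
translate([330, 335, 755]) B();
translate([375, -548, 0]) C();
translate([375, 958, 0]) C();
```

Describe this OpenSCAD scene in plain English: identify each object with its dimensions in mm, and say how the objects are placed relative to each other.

A is a rectangular dining table. The top is 1015×698×36 mm with its upper surface at z = 755 mm. It stands on four 66×66 mm square legs, each inset 31 mm from the nearest pair of top edges, running from the floor to the underside of the top. Four apron rails, 66 mm thick and 113 mm tall, run between adjacent legs with their top edges flush with the underside of the top and their outer faces flush with the legs' outer faces.

B is a rectangular picture frame lying in the x–z plane (depth along y). The opening is 289 mm wide (x) by 559 mm tall (z), surrounded by a border 33 mm wide on all four sides. The frame is 28 mm deep and is made of two full-height vertical stiles with two horizontal rails fitted between them.

C is a simple wooden stool: a rectangular seat 265 mm (x) by 288 mm (y), 42 mm thick, top face at z = 419 mm, on four square legs, each 36×36 mm in cross-section. The legs rest on z = 0, each flush with a corner of the seat. Four stretchers, 36 mm wide and 18 mm tall, connect adjacent legs with their undersides at z = 171 mm, each running between the inner faces of the legs it joins and aligned with the legs' outer faces on the other axis.

The picture frame is on top of the table, centred. Two stools sit around the table at the −y, +y sides.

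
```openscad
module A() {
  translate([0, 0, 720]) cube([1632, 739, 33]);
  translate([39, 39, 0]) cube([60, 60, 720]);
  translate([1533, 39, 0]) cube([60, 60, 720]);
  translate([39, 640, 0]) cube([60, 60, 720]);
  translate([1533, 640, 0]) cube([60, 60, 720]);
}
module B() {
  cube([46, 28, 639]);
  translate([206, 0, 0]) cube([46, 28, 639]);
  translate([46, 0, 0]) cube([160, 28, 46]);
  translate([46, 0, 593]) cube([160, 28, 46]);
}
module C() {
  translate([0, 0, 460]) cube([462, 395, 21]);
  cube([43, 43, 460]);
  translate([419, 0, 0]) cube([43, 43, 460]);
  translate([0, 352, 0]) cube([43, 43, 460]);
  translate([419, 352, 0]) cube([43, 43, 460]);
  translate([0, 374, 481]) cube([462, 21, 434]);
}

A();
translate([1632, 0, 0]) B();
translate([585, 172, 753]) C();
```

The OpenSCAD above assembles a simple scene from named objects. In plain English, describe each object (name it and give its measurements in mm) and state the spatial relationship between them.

A is a table: top 1632 mm (x) × 739 mm (y), 33 mm thick, upper face at z = 753 mm, on four 60×60 mm square legs, each inset 39 mm from the nearest pair of top edges, running from z = 0 to the bottom of the top.

B is a rectangular picture frame lying in the x–z plane (depth along y). The opening is 160 mm wide (x) by 547 mm tall (z), surrounded by a border 46 mm wide on all four sides. The frame is 28 mm deep and is made of two full-height vertical stiles with two horizontal rails fitted between them.

C is a chair. The seat is a 462×395×21 mm slab with its top at z = 481 mm, on four 43×43 mm corner legs (flush with the seat edges, standing on z = 0). A flat backrest 21 mm thick, 434 mm tall, spans the full seat width and rises from the seat top along its +y edge, rear face flush with the rear of the seat.

The picture frame is against the table's +x side, with their −y faces flush. The chair is on top of the table, centred.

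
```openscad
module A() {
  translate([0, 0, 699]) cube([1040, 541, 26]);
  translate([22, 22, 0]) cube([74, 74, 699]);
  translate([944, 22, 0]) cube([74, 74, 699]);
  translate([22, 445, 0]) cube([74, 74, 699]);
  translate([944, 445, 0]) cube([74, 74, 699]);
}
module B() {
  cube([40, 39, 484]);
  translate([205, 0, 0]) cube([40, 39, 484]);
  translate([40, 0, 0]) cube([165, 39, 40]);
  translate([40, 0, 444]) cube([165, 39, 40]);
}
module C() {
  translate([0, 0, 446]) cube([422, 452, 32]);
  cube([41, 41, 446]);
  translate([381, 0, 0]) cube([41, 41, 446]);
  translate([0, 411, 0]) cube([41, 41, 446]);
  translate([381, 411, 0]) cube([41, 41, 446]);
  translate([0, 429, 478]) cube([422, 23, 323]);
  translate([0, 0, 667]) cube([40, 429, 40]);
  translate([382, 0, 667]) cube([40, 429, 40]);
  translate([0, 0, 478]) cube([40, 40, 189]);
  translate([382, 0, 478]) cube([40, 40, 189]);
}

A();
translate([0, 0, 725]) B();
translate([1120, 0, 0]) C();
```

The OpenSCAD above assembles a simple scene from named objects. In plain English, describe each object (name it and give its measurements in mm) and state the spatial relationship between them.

A is a table: top 1040 mm (x) × 541 mm (y), 26 mm thick, upper face at z = 725 mm, on four 74×74 mm square legs, each inset 22 mm from the nearest pair of top edges, running from z = 0 to the bottom of the top.

B is a picture frame with a 165×404 mm rectangular opening (x by z) and a uniform 40 mm border on every side. Frame depth is 39 mm along y. It is built from two vertical stiles running the full outside height and two horizontal rails spanning the gap between the stiles.

C is a chair: 422×452 mm seat, 32 mm thick, top at z = 478 mm, on four 41 mm square corner legs flush with the seat edges. A 23 mm thick backrest slab spans the full seat width, extending 323 mm above the seat top, its back face flush with the seat's +y edge. Two armrests of 40×40 mm section run along each side from the seat's front edge to the front of the backrest, top faces 229 mm above the seat top and outer faces flush with the seat's x-edges; a 40×40 mm post under the front of each armrest stands on the seat at the front corner.

The picture frame is on top of the table. The chair is on the floor beside the table on its +x side.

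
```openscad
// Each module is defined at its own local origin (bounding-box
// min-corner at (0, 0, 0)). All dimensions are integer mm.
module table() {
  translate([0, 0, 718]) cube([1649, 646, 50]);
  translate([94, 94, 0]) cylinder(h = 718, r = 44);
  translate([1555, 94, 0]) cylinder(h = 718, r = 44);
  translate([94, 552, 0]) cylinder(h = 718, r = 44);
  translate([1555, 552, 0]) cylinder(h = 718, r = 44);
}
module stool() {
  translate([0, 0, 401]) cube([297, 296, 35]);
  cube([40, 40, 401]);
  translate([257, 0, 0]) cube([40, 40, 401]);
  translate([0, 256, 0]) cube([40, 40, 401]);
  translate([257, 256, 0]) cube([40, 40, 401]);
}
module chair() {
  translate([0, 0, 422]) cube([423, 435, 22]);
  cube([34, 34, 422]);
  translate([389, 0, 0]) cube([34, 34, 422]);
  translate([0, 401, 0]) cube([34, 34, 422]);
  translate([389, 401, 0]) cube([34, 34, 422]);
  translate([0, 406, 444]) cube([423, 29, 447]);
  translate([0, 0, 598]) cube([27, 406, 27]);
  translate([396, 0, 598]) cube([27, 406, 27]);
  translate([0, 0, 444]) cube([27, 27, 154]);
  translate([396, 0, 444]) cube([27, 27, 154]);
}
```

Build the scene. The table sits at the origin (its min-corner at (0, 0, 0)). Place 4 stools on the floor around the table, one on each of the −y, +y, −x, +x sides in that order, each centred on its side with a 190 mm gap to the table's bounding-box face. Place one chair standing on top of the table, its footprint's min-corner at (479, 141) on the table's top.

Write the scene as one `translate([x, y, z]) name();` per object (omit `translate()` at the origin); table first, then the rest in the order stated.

table();
translate([676, -486, 0]) stool();
translate([676, 836, 0]) stool();
translate([-487, 175, 0]) stool();
translate([1839, 175, 0]) stool();
translate([479, 141, 768]) chair();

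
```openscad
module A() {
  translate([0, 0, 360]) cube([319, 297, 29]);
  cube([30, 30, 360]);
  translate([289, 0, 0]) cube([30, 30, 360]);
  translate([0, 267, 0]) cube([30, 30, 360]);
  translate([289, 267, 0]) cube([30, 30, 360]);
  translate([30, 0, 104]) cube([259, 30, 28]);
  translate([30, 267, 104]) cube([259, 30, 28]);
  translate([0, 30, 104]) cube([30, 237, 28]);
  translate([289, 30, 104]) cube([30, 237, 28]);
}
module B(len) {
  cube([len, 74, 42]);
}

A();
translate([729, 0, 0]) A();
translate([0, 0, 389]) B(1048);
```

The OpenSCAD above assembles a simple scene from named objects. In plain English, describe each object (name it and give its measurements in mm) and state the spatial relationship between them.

A is a four-legged stool. The seat is 319×297 mm, 29 mm thick, top at z = 389 mm. It stands on four square legs, each 30×30 mm in cross-section, from z = 0 to the seat underside, each flush with a corner of the seat. Four stretchers, 30 mm wide and 28 mm tall, connect adjacent legs with their undersides at z = 104 mm, each running between the inner faces of the legs it joins and aligned with the legs' outer faces on the other axis.

B is a rectangular beam 1048 mm long (x), 74 mm deep (y), 42 mm thick (z).

The beam spans the tops of two stools placed 410 mm apart, resting at z = 389 mm.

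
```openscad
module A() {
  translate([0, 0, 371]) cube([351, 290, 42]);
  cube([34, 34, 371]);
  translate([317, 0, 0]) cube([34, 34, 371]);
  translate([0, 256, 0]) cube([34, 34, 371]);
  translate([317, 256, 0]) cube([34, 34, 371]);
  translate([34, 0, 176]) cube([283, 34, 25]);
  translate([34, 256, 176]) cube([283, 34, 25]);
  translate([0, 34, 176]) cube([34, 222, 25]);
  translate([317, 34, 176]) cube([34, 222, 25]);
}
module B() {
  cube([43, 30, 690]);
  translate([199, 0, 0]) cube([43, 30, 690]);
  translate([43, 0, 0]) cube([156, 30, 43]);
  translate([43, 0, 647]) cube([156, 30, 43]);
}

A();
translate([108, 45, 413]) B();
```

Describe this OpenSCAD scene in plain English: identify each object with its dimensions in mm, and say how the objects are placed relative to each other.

A is a four-legged stool. The seat is 351×290 mm, 42 mm thick, top at z = 413 mm. It stands on four square legs, each 34×34 mm in cross-section, from z = 0 to the seat underside, each flush with a corner of the seat. Four stretchers, 34 mm wide and 25 mm tall, connect adjacent legs with their undersides at z = 176 mm, each running between the inner faces of the legs it joins and aligned with the legs' outer faces on the other axis.

B is a picture frame with a 156×604 mm rectangular opening (x by z) and a uniform 43 mm border on every side. Frame depth is 30 mm along y. It is built from two vertical stiles running the full outside height and two horizontal rails spanning the gap between the stiles.

The picture frame is on top of the stool.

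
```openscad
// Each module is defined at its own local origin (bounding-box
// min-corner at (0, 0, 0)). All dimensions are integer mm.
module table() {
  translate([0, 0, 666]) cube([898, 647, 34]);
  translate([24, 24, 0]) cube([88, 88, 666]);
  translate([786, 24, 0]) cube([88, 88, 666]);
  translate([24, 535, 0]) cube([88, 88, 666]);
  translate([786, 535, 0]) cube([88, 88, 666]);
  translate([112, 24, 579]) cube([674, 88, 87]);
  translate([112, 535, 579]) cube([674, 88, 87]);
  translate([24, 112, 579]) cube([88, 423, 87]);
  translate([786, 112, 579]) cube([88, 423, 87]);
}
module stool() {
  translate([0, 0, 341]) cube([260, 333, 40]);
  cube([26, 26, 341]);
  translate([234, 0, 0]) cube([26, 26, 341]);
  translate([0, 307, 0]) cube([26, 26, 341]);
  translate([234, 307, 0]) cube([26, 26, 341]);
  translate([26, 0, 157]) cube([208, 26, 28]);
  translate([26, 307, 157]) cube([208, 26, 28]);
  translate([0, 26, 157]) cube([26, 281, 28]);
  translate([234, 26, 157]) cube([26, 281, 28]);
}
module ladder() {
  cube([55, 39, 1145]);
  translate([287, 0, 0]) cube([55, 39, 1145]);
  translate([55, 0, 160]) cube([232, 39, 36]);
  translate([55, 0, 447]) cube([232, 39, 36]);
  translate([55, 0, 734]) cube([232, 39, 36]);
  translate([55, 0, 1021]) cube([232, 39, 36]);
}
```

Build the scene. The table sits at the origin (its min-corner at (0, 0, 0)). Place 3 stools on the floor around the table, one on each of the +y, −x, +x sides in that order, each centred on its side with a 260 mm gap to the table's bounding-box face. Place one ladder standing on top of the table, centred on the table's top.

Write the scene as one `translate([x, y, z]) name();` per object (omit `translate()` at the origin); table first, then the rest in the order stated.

table();
translate([319, 907, 0]) stool();
translate([-520, 157, 0]) stool();
translate([1158, 157, 0]) stool();
translate([278, 304, 700]) ladder();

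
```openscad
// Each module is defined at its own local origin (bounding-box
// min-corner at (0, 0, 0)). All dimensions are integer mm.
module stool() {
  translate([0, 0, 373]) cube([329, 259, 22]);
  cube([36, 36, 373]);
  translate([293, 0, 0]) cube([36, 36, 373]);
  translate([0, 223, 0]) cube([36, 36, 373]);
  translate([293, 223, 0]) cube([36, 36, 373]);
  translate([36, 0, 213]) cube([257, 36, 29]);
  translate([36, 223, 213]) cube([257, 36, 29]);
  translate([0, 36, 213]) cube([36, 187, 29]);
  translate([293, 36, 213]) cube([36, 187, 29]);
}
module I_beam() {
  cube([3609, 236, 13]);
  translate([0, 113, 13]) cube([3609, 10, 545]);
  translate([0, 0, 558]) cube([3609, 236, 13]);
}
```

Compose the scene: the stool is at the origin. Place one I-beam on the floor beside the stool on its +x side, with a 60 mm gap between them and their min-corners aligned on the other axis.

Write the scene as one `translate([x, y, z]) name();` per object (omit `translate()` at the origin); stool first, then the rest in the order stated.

stool();
translate([389, 0, 0]) I_beam();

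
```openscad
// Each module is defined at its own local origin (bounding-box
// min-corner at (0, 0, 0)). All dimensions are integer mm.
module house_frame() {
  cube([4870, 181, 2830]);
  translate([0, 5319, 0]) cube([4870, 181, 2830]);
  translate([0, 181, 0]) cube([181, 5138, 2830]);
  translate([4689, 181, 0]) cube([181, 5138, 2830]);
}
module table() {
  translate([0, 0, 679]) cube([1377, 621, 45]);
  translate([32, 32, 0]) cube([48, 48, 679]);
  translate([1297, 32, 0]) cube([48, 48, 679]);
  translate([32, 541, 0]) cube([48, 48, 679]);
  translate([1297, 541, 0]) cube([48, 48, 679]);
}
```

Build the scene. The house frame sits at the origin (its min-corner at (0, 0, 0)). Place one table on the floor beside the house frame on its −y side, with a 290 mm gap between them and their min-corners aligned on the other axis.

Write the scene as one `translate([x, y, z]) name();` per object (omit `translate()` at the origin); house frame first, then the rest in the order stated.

house_frame();
translate([0, -911, 0]) table();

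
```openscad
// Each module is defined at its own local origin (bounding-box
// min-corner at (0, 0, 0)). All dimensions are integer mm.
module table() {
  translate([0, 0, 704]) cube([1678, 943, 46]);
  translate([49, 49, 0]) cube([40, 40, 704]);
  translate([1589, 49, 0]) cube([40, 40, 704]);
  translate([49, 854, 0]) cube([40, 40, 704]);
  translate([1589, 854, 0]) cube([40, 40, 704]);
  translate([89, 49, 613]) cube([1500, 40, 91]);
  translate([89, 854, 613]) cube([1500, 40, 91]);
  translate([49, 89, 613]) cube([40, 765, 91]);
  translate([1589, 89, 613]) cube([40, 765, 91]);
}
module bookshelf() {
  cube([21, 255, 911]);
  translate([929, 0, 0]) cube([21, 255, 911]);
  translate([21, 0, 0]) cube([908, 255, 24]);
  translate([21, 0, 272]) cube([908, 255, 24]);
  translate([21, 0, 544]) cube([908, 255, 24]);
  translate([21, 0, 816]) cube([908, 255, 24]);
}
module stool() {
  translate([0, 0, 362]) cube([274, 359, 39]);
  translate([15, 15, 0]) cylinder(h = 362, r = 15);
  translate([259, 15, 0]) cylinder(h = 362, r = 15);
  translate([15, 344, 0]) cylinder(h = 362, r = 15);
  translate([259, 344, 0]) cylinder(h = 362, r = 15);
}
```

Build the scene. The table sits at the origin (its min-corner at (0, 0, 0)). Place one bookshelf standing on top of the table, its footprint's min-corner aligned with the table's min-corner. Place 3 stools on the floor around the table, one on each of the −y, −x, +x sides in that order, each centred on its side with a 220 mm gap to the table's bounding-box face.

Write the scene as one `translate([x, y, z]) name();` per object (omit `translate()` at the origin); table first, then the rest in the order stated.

table();
translate([0, 0, 750]) bookshelf();
translate([702, -579, 0]) stool();
translate([-494, 292, 0]) stool();
translate([1898, 292, 0]) stool();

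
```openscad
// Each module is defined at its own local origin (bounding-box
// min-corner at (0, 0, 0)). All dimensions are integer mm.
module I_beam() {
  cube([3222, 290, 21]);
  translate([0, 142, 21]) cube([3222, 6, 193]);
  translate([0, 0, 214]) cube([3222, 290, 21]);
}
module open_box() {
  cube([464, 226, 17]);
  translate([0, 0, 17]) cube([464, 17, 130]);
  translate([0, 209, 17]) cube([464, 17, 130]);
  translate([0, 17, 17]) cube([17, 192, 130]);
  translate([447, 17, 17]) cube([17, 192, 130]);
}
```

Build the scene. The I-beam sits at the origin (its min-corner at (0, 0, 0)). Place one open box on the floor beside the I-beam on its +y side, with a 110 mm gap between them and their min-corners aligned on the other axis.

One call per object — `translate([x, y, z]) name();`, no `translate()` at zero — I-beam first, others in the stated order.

I_beam();
translate([0, 400, 0]) open_box();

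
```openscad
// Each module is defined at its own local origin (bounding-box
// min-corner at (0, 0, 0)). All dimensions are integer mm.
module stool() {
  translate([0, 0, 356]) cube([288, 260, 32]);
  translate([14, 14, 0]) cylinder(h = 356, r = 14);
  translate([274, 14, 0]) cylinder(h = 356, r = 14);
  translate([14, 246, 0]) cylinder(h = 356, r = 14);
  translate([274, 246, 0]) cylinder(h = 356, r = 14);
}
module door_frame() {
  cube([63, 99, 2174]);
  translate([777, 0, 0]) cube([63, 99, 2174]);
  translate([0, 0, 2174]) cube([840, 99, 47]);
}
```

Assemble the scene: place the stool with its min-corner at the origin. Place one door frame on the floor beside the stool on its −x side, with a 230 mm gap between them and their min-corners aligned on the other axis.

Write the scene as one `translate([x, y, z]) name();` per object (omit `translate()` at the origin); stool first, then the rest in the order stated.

stool();
translate([-1070, 0, 0]) door_frame();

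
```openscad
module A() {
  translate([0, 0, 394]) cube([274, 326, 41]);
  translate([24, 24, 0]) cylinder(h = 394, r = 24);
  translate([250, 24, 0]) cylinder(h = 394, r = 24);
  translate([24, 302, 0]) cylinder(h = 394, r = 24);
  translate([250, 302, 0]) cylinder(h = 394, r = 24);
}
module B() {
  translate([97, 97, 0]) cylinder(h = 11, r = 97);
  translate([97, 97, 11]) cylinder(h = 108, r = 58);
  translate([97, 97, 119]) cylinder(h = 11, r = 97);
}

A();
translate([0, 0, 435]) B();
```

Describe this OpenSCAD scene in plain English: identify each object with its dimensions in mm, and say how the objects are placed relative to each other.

A is a four-legged stool. The seat is a 274×326×41 mm slab whose top surface is at z = 435 mm; four round legs, each 48 mm in diameter, run from the floor (z = 0) to the underside of the seat, each leg's axis is inset half a diameter from the nearest pair of seat edges (so the leg's bounding box is flush with the corner).

B is a spool: two coaxial disc flanges of radius 97 mm and thickness 11 mm, joined by a core cylinder of radius 58 mm and height 108 mm. The lower flange rests on z = 0 and the three cylinders share a vertical axis.

The spool is on top of the stool.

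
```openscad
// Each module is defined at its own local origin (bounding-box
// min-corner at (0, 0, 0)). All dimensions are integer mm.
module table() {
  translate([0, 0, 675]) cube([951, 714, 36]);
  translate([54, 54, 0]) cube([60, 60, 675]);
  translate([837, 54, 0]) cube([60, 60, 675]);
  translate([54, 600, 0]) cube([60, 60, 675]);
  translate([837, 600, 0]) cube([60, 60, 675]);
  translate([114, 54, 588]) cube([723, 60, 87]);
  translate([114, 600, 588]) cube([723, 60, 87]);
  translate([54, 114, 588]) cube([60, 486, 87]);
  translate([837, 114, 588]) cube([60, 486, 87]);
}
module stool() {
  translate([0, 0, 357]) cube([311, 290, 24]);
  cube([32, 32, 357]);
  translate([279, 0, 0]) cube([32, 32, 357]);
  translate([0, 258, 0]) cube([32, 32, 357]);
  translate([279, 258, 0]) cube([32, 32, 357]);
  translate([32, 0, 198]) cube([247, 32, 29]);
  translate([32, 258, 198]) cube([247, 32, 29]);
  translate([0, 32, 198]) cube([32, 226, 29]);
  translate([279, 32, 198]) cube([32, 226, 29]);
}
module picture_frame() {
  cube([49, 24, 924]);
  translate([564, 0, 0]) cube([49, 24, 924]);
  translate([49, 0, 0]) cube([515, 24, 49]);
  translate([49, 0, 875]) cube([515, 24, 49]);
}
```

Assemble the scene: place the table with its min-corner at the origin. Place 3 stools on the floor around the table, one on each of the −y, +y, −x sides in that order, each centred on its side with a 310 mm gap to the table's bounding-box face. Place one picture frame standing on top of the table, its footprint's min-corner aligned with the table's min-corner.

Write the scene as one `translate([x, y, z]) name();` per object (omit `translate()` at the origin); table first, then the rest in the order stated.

table();
translate([320, -600, 0]) stool();
translate([320, 1024, 0]) stool();
translate([-621, 212, 0]) stool();
translate([0, 0, 711]) picture_frame();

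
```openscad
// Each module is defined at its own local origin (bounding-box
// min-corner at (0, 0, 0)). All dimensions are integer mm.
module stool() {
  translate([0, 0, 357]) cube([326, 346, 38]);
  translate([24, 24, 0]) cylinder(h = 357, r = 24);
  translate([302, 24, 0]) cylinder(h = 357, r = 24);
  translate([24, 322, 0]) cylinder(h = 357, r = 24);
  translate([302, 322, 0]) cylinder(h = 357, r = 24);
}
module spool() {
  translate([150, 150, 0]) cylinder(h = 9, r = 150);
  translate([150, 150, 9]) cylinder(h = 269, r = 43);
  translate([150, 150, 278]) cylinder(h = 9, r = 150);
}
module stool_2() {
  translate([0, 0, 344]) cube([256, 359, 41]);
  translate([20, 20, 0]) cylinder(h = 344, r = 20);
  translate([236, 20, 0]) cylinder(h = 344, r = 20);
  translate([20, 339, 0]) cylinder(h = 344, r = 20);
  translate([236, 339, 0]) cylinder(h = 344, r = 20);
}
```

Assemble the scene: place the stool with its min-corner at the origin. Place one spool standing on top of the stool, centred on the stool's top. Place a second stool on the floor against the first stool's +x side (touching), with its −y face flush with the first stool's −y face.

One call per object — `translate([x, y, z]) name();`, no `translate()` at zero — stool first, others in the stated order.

stool();
translate([13, 23, 395]) spool();
translate([326, 0, 0]) stool_2();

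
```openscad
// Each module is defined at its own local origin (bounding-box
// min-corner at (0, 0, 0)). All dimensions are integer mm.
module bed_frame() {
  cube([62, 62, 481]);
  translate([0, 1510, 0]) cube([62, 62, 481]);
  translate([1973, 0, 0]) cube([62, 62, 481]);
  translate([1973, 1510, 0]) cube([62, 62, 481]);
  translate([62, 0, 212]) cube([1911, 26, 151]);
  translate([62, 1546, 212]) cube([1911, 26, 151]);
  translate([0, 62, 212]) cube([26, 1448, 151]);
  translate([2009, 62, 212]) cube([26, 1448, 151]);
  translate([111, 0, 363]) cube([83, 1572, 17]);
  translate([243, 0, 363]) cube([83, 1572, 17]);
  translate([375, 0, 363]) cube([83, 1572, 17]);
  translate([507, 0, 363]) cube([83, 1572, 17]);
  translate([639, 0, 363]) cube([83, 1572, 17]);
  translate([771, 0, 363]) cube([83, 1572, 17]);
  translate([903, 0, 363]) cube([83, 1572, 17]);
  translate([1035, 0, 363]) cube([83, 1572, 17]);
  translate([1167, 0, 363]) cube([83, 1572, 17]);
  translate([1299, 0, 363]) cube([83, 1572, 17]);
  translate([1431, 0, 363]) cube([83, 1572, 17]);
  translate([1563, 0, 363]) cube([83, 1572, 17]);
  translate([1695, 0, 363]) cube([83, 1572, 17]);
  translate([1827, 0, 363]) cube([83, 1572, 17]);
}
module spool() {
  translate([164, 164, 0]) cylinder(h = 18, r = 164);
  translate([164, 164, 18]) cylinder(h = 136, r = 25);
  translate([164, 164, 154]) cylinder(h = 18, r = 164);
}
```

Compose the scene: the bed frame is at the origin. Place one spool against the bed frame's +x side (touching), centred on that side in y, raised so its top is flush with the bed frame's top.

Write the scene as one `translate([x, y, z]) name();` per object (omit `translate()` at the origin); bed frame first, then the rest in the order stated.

bed_frame();
translate([2035, 622, 309]) spool();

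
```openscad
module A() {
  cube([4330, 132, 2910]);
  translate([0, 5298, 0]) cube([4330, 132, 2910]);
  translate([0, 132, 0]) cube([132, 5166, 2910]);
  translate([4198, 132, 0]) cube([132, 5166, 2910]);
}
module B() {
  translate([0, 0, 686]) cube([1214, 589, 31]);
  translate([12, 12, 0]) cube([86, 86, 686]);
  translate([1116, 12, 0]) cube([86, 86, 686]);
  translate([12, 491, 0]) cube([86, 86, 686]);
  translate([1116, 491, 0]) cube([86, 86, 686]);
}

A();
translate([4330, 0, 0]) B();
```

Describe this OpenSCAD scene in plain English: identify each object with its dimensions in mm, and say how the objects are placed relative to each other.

A is a box-shaped house frame (walls only): outside footprint 4330×5430 mm, wall height 2910 mm, wall thickness 132 mm. The two y-facing walls run the full x-width; the two x-facing walls fit between the inner faces of the y-facing walls.

B is a table with a 1214×589 mm rectangular top, 31 mm thick, top surface at z = 717 mm, supported by four 86×86 mm square legs, each inset 12 mm from the nearest pair of top edges, running from the floor.

The table is against the house frame's +x side, with their −y faces flush.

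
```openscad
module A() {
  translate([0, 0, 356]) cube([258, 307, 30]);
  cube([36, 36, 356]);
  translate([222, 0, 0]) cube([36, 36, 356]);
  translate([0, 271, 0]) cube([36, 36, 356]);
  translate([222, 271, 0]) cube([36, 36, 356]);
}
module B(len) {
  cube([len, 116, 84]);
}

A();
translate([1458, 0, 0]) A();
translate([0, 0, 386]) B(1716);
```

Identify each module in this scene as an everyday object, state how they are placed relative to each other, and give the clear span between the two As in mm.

A is a stool. B is a beam. A beam spans the tops of two stools. The clear span between the two stools is 1200 mm.

Second stool starts at x = 1458; first ends at x = 258; clear span = 1458 − 258 = 1200 mm.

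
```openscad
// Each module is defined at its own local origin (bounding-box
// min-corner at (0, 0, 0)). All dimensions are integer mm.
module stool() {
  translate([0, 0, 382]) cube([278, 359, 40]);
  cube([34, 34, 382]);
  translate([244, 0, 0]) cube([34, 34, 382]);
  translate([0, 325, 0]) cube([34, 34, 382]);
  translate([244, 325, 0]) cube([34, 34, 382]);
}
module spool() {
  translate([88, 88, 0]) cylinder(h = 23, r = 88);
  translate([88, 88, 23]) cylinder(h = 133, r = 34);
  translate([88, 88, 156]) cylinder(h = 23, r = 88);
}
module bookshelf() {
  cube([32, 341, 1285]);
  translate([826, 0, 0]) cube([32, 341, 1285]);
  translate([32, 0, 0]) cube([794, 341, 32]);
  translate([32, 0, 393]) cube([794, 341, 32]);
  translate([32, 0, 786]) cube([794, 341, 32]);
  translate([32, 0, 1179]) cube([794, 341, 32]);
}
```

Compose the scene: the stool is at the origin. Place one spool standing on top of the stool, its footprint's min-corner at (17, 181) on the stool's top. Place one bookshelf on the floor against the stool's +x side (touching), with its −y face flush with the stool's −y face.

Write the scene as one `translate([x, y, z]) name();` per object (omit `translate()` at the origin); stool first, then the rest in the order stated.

stool();
translate([17, 181, 422]) spool();
translate([278, 0, 0]) bookshelf();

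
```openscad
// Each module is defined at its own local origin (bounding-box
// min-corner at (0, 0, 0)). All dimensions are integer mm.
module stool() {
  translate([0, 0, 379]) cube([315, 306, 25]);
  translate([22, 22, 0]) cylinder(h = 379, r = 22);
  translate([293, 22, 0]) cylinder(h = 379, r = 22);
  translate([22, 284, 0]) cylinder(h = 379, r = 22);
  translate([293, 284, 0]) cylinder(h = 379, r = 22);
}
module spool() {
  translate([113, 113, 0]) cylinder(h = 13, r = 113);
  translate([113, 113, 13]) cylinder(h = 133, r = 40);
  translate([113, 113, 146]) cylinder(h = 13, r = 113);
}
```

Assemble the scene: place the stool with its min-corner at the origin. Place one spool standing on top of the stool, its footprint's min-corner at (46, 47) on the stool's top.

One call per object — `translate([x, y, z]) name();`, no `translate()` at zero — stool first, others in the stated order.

stool();
translate([46, 47, 404]) spool();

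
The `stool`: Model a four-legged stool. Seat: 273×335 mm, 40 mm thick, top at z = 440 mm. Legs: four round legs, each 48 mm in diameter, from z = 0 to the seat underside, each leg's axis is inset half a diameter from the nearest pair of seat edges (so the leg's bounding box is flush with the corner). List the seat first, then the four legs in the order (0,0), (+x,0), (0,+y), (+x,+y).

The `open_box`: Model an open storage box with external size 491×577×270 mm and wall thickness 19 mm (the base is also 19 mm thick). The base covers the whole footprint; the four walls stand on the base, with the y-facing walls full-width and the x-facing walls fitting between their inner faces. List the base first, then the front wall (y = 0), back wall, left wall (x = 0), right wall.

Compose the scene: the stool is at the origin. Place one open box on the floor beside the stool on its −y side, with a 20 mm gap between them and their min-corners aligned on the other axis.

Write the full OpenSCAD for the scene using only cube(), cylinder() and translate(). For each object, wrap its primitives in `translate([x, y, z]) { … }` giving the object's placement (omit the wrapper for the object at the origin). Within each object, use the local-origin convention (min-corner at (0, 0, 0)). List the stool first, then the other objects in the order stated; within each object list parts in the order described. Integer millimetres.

translate([0, 0, 400]) cube([273, 335, 40]);
translate([24, 24, 0]) cylinder(h = 400, r = 24);
translate([249, 24, 0]) cylinder(h = 400, r = 24);
translate([24, 311, 0]) cylinder(h = 400, r = 24);
translate([249, 311, 0]) cylinder(h = 400, r = 24);
translate([0, -597, 0]) {
  cube([491, 577, 19]);
  translate([0, 0, 19]) cube([491, 19, 251]);
  translate([0, 558, 19]) cube([491, 19, 251]);
  translate([0, 19, 19]) cube([19, 539, 251]);
  translate([472, 19, 19]) cube([19, 539, 251]);
}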